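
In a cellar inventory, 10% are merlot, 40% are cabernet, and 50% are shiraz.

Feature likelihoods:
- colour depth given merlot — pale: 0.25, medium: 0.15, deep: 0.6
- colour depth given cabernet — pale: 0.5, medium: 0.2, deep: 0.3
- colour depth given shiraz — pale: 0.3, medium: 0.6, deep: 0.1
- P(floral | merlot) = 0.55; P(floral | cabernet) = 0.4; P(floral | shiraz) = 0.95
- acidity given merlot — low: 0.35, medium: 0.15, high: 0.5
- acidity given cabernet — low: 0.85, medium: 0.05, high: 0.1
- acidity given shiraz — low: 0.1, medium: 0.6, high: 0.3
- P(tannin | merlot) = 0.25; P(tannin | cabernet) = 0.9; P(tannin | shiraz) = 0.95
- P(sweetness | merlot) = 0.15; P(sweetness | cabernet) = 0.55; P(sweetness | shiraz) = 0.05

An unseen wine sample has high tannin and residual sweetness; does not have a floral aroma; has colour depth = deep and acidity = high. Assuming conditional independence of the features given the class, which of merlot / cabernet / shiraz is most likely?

merlot: 0.1 × 0.6 × (1−0.55) × 0.5 × 0.25 × 0.15 = 0.00050625
cabernet: 0.4 × 0.3 × (1−0.4) × 0.1 × 0.9 × 0.55 = 0.003564
shiraz: 0.5 × 0.1 × (1−0.95) × 0.3 × 0.95 × 0.05 = 0.000035625
Highest score → cabernet.

cabernet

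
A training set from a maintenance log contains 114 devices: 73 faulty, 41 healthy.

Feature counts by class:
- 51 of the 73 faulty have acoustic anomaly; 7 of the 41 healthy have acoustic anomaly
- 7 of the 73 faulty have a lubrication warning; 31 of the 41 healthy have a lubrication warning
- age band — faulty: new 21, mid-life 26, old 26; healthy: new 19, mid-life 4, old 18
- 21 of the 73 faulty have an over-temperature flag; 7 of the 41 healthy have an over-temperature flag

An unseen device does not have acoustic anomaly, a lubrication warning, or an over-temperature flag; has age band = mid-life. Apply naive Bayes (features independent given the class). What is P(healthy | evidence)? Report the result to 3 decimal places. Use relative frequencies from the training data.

faulty: (73/114) × (22/73) × (66/73) × (26/73) × (52/73) ≈ 0.044266
healthy: (41/114) × (34/41) × (10/41) × (4/41) × (34/41) ≈ 0.0058852
P(healthy | x) = 0.0058852 / 0.0501512 ≈ 0.117

0.117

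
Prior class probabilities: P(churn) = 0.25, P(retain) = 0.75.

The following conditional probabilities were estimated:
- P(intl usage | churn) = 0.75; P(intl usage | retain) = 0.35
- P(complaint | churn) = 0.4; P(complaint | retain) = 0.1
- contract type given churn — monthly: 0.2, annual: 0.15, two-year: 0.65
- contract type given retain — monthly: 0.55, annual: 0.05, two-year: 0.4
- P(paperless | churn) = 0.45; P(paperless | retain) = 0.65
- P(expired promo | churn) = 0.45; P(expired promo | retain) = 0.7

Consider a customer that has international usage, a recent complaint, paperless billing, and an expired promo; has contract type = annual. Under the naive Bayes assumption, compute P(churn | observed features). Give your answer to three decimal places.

churn: 0.25 × 0.75 × 0.4 × 0.15 × 0.45 × 0.45 = 0.002278125
retain: 0.75 × 0.35 × 0.1 × 0.05 × 0.65 × 0.7 = 0.0005971875
P(churn | x) = 0.002278125 / 0.0028753125 ≈ 0.792

0.792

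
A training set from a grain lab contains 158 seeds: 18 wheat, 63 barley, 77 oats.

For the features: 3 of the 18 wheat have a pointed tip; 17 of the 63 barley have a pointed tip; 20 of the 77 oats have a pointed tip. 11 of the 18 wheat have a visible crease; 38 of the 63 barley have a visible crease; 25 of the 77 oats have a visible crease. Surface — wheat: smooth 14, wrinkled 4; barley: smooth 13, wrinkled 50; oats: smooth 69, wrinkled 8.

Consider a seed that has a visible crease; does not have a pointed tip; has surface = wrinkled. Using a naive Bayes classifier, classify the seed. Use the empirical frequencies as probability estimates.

barley

wheat: (18/158) × (15/18) × (11/18) × (4/18) ≈ 0.0128926
barley: (63/158) × (46/63) × (38/63) × (50/63) ≈ 0.139371
oats: (77/158) × (57/77) × (25/77) × (8/77) ≈ 0.0121693
Highest score → barley.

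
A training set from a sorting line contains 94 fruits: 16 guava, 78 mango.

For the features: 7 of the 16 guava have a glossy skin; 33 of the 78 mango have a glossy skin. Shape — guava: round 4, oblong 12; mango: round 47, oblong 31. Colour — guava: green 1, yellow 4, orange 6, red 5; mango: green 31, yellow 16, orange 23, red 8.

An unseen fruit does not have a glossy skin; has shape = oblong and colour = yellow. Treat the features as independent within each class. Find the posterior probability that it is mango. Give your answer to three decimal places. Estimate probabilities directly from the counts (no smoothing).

guava: (16/94) × (9/16) × (12/16) × (4/16) ≈ 0.0179521
mango: (78/94) × (45/78) × (31/78) × (16/78) ≈ 0.0390281
P(mango | x) = 0.0390281 / 0.0569802 ≈ 0.685

0.685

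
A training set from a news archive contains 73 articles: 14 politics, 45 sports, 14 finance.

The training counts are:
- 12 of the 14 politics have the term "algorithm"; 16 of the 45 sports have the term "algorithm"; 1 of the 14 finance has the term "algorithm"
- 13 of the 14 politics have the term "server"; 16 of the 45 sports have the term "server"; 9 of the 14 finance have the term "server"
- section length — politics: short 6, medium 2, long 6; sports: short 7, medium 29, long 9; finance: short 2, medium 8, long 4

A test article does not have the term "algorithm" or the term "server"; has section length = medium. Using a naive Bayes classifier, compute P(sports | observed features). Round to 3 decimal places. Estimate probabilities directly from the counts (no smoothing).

politics: (14/73) × (2/14) × (1/14) × (2/14) ≈ 0.000279564
sports: (45/73) × (29/45) × (29/45) × (29/45) ≈ 0.164986
finance: (14/73) × (13/14) × (5/14) × (8/14) ≈ 0.0363433
P(sports | x) = 0.164986 / 0.201608864 ≈ 0.818

0.818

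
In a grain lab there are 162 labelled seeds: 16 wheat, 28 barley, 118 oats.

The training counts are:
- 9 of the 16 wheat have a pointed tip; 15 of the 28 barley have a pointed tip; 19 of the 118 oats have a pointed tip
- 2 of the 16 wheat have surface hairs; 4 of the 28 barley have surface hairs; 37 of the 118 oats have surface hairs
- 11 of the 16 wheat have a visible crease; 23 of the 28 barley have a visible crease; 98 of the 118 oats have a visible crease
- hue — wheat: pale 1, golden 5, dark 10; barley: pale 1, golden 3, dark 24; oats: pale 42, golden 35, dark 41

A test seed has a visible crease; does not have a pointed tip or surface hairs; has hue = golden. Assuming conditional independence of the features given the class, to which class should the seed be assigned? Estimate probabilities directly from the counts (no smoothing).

oats

wheat: (16/162) × (7/16) × (14/16) × (11/16) × (5/16) ≈ 0.00812295
barley: (28/162) × (13/28) × (24/28) × (23/28) × (3/28) ≈ 0.00605361
oats: (118/162) × (99/118) × (81/118) × (98/118) × (35/118) ≈ 0.103336
Highest score → oats.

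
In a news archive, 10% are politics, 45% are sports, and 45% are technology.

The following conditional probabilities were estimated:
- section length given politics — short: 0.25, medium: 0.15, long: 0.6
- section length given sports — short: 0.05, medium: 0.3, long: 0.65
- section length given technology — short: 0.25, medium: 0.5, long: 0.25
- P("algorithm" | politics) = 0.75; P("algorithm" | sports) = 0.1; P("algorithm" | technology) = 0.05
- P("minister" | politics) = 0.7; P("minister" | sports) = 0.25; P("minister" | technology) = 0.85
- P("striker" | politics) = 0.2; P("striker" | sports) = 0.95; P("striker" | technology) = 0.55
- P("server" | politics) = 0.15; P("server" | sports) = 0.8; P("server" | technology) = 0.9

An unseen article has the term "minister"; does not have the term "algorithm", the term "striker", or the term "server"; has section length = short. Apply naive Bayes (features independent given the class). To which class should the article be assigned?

politics: 0.1 × 0.25 × (1−0.75) × 0.7 × (1−0.2) × (1−0.15) = 0.002975
sports: 0.45 × 0.05 × (1−0.1) × 0.25 × (1−0.95) × (1−0.8) = 0.000050625
technology: 0.45 × 0.25 × (1−0.05) × 0.85 × (1−0.55) × (1−0.9) = 0.00408796875
Highest score → technology.

technology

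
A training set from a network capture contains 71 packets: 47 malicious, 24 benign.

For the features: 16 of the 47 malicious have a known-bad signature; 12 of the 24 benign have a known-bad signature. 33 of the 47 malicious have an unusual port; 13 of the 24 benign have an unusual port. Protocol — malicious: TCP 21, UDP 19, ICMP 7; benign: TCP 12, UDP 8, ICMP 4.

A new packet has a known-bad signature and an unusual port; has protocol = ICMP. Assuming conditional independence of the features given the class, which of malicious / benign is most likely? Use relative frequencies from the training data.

malicious: (47/71) × (16/47) × (33/47) × (7/47) ≈ 0.0235656
benign: (24/71) × (12/24) × (13/24) × (4/24) ≈ 0.0152582
Highest score → malicious.

malicious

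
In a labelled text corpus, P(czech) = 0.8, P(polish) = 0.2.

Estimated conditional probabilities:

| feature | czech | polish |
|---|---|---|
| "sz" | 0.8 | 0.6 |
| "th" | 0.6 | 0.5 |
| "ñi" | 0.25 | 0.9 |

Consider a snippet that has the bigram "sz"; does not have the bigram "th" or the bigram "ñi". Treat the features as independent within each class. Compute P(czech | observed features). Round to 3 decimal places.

czech: 0.8 × 0.8 × (1−0.6) × (1−0.25) = 0.192
polish: 0.2 × 0.6 × (1−0.5) × (1−0.9) = 0.006
P(czech | x) = 0.192 / 0.198 ≈ 0.970

0.970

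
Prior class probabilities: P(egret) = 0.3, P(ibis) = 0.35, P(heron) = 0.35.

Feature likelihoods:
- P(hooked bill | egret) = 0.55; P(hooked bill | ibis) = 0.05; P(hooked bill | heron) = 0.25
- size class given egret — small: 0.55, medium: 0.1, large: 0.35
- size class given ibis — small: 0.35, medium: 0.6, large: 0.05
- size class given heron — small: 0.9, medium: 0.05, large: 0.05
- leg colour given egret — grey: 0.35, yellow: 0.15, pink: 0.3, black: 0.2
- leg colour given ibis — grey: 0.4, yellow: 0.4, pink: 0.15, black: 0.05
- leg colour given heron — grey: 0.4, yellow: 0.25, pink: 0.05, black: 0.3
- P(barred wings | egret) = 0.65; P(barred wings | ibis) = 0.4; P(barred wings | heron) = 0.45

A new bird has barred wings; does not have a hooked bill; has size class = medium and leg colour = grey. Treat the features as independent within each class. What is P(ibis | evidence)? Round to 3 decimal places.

egret: 0.3 × (1−0.55) × 0.1 × 0.35 × 0.65 = 0.00307125
ibis: 0.35 × (1−0.05) × 0.6 × 0.4 × 0.4 = 0.03192
heron: 0.35 × (1−0.25) × 0.05 × 0.4 × 0.45 = 0.0023625
P(ibis | x) = 0.03192 / 0.03735375 ≈ 0.855

0.855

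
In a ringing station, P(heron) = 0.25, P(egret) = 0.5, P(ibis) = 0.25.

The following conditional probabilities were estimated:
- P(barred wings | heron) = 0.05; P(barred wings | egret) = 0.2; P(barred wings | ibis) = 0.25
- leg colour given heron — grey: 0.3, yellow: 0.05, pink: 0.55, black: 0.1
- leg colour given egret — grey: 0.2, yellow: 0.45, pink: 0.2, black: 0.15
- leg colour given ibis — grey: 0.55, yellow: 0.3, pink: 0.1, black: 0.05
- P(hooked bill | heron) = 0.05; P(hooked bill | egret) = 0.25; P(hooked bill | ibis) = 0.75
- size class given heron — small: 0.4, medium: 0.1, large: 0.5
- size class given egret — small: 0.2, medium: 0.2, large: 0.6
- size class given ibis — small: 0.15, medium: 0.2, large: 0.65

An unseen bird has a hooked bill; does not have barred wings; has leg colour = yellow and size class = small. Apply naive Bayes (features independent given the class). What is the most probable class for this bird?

heron: 0.25 × (1−0.05) × 0.05 × 0.05 × 0.4 = 0.0002375
egret: 0.5 × (1−0.2) × 0.45 × 0.25 × 0.2 = 0.009
ibis: 0.25 × (1−0.25) × 0.3 × 0.75 × 0.15 = 0.006328125
Highest score → egret.

egret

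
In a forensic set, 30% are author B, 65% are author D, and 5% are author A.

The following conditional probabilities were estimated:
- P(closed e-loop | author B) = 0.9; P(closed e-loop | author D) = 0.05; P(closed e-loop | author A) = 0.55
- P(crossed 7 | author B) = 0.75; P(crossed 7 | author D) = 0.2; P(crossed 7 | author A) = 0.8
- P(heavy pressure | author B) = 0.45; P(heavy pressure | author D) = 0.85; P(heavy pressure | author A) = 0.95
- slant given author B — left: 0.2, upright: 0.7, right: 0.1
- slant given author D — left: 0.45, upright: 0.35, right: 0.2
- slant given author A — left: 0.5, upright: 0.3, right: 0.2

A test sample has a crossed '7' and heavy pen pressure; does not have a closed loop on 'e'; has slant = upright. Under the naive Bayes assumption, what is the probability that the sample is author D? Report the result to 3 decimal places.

author B: 0.3 × (1−0.9) × 0.75 × 0.45 × 0.7 = 0.0070875
author D: 0.65 × (1−0.05) × 0.2 × 0.85 × 0.35 = 0.03674125
author A: 0.05 × (1−0.55) × 0.8 × 0.95 × 0.3 = 0.00513
P(author D | x) = 0.03674125 / 0.04895875 ≈ 0.750

0.750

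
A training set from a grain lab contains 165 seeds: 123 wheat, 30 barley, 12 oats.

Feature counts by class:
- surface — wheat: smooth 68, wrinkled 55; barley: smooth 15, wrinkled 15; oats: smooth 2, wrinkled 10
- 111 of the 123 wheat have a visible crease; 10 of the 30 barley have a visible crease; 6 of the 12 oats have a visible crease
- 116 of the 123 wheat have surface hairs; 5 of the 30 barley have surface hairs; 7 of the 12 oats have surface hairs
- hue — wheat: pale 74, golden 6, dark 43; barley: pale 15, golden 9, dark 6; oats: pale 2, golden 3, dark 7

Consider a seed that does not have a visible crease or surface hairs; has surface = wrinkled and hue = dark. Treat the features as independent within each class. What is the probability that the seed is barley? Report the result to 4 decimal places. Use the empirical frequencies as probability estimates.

wheat: (123/165) × (55/123) × (12/123) × (7/123) × (43/123) ≈ 0.00064701
barley: (30/165) × (15/30) × (20/30) × (25/30) × (6/30) ≈ 0.010101
oats: (12/165) × (10/12) × (6/12) × (5/12) × (7/12) ≈ 0.00736532
P(barley | x) = 0.010101 / 0.01811333 ≈ 0.5577

0.5577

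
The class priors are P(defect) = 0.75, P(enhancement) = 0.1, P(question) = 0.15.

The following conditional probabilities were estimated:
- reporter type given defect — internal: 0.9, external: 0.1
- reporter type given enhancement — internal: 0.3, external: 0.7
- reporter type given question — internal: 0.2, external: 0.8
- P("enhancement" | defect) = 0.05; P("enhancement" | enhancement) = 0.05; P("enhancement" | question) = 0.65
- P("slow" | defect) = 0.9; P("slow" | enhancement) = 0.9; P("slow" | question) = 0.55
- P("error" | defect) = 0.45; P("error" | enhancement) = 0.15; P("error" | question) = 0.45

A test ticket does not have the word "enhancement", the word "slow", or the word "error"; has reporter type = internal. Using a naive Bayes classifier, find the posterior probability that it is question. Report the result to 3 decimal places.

0.065

defect: 0.75 × 0.9 × (1−0.05) × (1−0.9) × (1−0.45) = 0.03526875
enhancement: 0.1 × 0.3 × (1−0.05) × (1−0.9) × (1−0.15) = 0.0024225
question: 0.15 × 0.2 × (1−0.65) × (1−0.55) × (1−0.45) = 0.00259875
P(question | x) = 0.00259875 / 0.04029 ≈ 0.065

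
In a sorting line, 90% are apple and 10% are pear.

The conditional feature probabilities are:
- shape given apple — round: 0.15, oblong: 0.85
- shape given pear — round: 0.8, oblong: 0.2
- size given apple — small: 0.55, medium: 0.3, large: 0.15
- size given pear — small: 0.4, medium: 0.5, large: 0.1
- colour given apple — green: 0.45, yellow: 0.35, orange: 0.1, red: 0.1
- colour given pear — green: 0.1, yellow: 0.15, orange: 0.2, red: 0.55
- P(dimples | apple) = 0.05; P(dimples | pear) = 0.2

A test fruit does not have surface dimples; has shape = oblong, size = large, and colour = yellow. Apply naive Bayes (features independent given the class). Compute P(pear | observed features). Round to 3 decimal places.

0.006

apple: 0.9 × 0.85 × 0.15 × 0.35 × (1−0.05) = 0.038154375
pear: 0.1 × 0.2 × 0.1 × 0.15 × (1−0.2) = 0.00024
P(pear | x) = 0.00024 / 0.038394375 ≈ 0.006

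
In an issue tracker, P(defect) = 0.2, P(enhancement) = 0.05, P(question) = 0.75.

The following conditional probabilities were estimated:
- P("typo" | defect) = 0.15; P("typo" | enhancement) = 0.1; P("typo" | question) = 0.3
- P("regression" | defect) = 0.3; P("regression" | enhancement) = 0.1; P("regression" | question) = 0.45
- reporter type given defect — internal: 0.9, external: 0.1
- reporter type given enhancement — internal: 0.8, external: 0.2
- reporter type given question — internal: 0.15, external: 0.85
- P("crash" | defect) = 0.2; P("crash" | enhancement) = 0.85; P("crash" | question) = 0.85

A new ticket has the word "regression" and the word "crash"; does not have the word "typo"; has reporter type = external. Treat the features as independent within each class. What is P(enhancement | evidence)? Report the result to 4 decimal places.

0.0044

defect: 0.2 × (1−0.15) × 0.3 × 0.1 × 0.2 = 0.00102
enhancement: 0.05 × (1−0.1) × 0.1 × 0.2 × 0.85 = 0.000765
question: 0.75 × (1−0.3) × 0.45 × 0.85 × 0.85 = 0.170690625
P(enhancement | x) = 0.000765 / 0.172475625 ≈ 0.0044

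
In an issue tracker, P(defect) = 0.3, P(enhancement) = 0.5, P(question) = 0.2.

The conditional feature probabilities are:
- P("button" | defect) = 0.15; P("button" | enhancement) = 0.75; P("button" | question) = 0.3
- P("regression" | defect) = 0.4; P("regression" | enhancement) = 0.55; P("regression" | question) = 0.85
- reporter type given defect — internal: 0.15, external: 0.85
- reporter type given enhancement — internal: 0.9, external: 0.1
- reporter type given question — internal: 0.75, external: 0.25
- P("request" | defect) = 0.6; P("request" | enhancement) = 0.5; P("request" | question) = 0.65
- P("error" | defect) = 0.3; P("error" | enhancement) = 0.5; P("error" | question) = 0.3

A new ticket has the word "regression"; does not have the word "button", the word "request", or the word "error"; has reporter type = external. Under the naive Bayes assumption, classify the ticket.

defect: 0.3 × (1−0.15) × 0.4 × 0.85 × (1−0.6) × (1−0.3) = 0.024276
enhancement: 0.5 × (1−0.75) × 0.55 × 0.1 × (1−0.5) × (1−0.5) = 0.00171875
question: 0.2 × (1−0.3) × 0.85 × 0.25 × (1−0.65) × (1−0.3) = 0.00728875
Highest score → defect.

defect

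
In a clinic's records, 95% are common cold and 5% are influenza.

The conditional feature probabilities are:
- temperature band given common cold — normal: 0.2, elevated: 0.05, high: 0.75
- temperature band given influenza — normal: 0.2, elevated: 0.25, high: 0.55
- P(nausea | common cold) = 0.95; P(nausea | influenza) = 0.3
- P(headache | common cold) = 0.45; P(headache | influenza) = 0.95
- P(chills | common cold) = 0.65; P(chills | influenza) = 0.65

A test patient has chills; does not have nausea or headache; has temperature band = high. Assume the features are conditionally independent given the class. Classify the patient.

common cold

common cold: 0.95 × 0.75 × (1−0.95) × (1−0.45) × 0.65 = 0.0127359375
influenza: 0.05 × 0.55 × (1−0.3) × (1−0.95) × 0.65 = 0.000625625
Highest score → common cold.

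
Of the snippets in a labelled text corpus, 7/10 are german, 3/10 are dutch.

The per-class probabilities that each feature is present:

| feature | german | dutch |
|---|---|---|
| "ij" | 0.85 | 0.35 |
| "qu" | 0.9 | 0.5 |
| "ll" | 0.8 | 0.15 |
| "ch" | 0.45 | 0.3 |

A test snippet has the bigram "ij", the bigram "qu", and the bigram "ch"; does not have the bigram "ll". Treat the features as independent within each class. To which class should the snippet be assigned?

german

german: 0.7 × 0.85 × 0.9 × (1−0.8) × 0.45 = 0.048195
dutch: 0.3 × 0.35 × 0.5 × (1−0.15) × 0.3 = 0.0133875
Highest score → german.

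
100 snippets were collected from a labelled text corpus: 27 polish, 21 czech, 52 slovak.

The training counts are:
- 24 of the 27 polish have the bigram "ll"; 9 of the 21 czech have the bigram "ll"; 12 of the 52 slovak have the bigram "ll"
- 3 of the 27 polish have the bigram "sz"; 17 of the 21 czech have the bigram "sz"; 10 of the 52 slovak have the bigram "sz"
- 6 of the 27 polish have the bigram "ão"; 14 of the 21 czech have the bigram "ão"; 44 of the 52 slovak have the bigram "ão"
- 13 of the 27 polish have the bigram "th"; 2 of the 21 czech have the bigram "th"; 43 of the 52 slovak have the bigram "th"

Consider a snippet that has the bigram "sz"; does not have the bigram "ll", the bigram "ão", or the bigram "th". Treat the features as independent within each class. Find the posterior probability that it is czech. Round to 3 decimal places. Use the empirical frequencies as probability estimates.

0.896

polish: (27/100) × (3/27) × (3/27) × (21/27) × (14/27) ≈ 0.00134431
czech: (21/100) × (12/21) × (17/21) × (7/21) × (19/21) ≈ 0.0292971
slovak: (52/100) × (40/52) × (10/52) × (8/52) × (9/52) ≈ 0.00204825
P(czech | x) = 0.0292971 / 0.03268966 ≈ 0.896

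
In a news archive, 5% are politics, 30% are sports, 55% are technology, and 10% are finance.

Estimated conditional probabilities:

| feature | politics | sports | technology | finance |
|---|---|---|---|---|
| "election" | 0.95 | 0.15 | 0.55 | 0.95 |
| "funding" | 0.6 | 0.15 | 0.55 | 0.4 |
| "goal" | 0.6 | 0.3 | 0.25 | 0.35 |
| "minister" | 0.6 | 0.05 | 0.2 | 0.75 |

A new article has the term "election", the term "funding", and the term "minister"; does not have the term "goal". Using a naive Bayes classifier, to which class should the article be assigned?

technology

politics: 0.05 × 0.95 × 0.6 × (1−0.6) × 0.6 = 0.00684
sports: 0.3 × 0.15 × 0.15 × (1−0.3) × 0.05 = 0.00023625
technology: 0.55 × 0.55 × 0.55 × (1−0.25) × 0.2 = 0.02495625
finance: 0.1 × 0.95 × 0.4 × (1−0.35) × 0.75 = 0.018525
Highest score → technology.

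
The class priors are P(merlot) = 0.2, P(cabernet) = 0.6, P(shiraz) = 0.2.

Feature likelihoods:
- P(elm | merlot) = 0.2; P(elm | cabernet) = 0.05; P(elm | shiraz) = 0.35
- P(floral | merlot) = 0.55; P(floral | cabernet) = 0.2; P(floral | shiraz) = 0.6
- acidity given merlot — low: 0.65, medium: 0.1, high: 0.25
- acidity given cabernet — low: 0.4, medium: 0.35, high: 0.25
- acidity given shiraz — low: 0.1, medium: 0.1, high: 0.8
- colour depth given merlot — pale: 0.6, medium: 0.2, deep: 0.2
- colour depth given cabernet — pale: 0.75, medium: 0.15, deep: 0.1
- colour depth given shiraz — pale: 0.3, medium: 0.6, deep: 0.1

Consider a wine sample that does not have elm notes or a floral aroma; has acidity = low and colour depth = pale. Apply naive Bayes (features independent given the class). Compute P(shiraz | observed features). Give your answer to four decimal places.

0.0094

merlot: 0.2 × (1−0.2) × (1−0.55) × 0.65 × 0.6 = 0.02808
cabernet: 0.6 × (1−0.05) × (1−0.2) × 0.4 × 0.75 = 0.1368
shiraz: 0.2 × (1−0.35) × (1−0.6) × 0.1 × 0.3 = 0.00156
P(shiraz | x) = 0.00156 / 0.16644 ≈ 0.0094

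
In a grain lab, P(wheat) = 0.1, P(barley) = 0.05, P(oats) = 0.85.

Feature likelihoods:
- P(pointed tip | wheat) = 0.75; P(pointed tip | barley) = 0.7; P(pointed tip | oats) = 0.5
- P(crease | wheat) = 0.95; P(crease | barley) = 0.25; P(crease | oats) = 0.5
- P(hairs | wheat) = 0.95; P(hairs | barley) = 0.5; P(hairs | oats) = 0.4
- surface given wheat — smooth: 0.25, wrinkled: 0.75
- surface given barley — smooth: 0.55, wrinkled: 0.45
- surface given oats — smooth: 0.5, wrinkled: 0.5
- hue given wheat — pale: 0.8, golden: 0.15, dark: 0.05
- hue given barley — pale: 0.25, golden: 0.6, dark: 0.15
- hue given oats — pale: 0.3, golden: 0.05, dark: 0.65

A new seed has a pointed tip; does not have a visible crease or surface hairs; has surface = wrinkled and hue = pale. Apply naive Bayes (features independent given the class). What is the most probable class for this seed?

wheat: 0.1 × 0.75 × (1−0.95) × (1−0.95) × 0.75 × 0.8 = 0.0001125
barley: 0.05 × 0.7 × (1−0.25) × (1−0.5) × 0.45 × 0.25 = 0.0014765625
oats: 0.85 × 0.5 × (1−0.5) × (1−0.4) × 0.5 × 0.3 = 0.019125
Highest score → oats.

oats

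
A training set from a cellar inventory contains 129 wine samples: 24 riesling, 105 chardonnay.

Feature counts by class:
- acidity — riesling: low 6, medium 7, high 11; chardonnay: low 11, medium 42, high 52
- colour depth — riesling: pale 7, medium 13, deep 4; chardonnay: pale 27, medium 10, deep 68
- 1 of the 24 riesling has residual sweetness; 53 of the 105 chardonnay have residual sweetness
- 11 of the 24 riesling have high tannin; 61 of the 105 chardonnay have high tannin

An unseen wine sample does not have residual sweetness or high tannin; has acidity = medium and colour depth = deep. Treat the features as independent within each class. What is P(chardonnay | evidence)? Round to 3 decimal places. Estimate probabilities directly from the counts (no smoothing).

0.903

riesling: (24/129) × (7/24) × (4/24) × (23/24) × (13/24) ≈ 0.00469468
chardonnay: (105/129) × (42/105) × (68/105) × (52/105) × (44/105) ≈ 0.0437579
P(chardonnay | x) = 0.0437579 / 0.04845258 ≈ 0.903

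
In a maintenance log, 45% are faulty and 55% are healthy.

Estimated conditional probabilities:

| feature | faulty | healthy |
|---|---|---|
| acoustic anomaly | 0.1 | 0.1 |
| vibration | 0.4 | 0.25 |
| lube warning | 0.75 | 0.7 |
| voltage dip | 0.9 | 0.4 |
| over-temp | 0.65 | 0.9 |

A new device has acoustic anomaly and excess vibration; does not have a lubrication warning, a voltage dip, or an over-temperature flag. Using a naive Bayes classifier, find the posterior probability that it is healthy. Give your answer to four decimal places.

faulty: 0.45 × 0.1 × 0.4 × (1−0.75) × (1−0.9) × (1−0.65) = 0.0001575
healthy: 0.55 × 0.1 × 0.25 × (1−0.7) × (1−0.4) × (1−0.9) = 0.0002475
P(healthy | x) = 0.0002475 / 0.000405 ≈ 0.6111

0.6111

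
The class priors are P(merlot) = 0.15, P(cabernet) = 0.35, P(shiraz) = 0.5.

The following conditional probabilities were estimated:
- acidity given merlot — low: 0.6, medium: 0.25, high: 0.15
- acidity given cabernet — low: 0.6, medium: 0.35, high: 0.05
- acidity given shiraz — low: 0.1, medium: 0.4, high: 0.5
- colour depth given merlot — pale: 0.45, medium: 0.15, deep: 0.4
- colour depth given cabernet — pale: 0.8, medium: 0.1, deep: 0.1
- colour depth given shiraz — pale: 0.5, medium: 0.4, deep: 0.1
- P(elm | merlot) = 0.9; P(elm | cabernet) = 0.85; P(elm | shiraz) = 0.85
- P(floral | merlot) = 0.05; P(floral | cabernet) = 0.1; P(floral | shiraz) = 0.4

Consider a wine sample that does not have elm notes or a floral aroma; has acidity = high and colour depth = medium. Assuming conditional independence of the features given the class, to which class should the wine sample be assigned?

shiraz

merlot: 0.15 × 0.15 × 0.15 × (1−0.9) × (1−0.05) = 0.000320625
cabernet: 0.35 × 0.05 × 0.1 × (1−0.85) × (1−0.1) = 0.00023625
shiraz: 0.5 × 0.5 × 0.4 × (1−0.85) × (1−0.4) = 0.009
Highest score → shiraz.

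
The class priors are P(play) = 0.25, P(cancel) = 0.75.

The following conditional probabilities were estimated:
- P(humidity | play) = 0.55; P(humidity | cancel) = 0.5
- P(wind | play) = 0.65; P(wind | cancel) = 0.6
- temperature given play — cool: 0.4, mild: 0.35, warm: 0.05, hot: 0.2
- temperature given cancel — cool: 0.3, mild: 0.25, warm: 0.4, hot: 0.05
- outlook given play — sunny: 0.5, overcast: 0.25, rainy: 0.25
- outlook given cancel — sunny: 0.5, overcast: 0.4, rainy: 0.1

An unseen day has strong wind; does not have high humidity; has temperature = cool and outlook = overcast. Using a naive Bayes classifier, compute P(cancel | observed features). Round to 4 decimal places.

0.7869

play: 0.25 × (1−0.55) × 0.65 × 0.4 × 0.25 = 0.0073125
cancel: 0.75 × (1−0.5) × 0.6 × 0.3 × 0.4 = 0.027
P(cancel | x) = 0.027 / 0.0343125 ≈ 0.7869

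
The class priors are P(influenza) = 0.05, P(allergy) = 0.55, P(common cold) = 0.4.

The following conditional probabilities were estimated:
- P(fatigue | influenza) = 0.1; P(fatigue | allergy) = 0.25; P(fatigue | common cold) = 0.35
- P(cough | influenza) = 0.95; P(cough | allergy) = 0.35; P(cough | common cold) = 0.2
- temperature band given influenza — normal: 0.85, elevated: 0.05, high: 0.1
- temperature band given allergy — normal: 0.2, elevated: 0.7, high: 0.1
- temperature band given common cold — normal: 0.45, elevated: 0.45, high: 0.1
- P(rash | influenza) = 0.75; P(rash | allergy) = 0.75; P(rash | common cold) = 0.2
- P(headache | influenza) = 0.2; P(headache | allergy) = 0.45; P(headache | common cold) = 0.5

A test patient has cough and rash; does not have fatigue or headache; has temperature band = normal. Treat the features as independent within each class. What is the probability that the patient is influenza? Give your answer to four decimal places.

influenza: 0.05 × (1−0.1) × 0.95 × 0.85 × 0.75 × (1−0.2) = 0.0218025
allergy: 0.55 × (1−0.25) × 0.35 × 0.2 × 0.75 × (1−0.45) = 0.0119109375
common cold: 0.4 × (1−0.35) × 0.2 × 0.45 × 0.2 × (1−0.5) = 0.00234
P(influenza | x) = 0.0218025 / 0.0360534375 ≈ 0.6047

0.6047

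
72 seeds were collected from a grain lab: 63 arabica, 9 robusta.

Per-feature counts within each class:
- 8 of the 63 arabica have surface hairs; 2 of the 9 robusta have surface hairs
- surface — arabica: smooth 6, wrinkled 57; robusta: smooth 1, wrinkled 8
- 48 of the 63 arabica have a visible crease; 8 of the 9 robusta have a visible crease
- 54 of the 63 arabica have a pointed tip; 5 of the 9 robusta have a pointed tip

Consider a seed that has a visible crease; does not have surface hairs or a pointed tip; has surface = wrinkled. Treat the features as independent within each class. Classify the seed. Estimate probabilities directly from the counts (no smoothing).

arabica

arabica: (63/72) × (55/63) × (57/63) × (48/63) × (9/63) ≈ 0.0752259
robusta: (9/72) × (7/9) × (8/9) × (8/9) × (4/9) ≈ 0.0341411
Highest score → arabica.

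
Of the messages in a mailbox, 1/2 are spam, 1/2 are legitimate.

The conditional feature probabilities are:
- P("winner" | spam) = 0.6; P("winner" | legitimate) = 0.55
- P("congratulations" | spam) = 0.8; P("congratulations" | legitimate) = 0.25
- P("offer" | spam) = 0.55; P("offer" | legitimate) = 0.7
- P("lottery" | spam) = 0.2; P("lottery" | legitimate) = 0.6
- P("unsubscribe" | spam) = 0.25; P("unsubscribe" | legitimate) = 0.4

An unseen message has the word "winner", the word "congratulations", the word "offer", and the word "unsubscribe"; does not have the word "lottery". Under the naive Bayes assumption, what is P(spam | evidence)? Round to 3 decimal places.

0.774

spam: 0.5 × 0.6 × 0.8 × 0.55 × (1−0.2) × 0.25 = 0.0264
legitimate: 0.5 × 0.55 × 0.25 × 0.7 × (1−0.6) × 0.4 = 0.0077
P(spam | x) = 0.0264 / 0.0341 ≈ 0.774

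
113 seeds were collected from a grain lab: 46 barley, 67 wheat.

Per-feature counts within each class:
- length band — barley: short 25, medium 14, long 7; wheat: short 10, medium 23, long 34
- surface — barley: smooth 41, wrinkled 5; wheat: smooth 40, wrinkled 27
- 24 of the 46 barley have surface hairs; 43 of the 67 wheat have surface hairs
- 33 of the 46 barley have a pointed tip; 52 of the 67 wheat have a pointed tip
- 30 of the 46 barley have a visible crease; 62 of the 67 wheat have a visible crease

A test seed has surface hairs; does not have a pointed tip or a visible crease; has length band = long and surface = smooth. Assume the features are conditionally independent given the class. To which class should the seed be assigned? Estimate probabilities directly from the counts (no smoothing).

barley: (46/113) × (7/46) × (41/46) × (24/46) × (13/46) × (16/46) ≈ 0.0028317
wheat: (67/113) × (34/67) × (40/67) × (43/67) × (15/67) × (5/67) ≈ 0.00192615
Highest score → barley.

barley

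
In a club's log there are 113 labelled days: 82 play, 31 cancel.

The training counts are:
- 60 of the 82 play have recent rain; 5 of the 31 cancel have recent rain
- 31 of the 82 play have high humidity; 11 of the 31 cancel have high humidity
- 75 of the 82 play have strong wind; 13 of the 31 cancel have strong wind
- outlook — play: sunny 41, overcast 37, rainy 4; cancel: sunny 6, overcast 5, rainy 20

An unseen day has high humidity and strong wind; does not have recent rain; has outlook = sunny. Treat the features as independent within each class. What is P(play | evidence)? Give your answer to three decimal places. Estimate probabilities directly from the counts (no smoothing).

0.836

play: (82/113) × (22/82) × (31/82) × (75/82) × (41/82) ≈ 0.0336596
cancel: (31/113) × (26/31) × (11/31) × (13/31) × (6/31) ≈ 0.0066267
P(play | x) = 0.0336596 / 0.0402863 ≈ 0.836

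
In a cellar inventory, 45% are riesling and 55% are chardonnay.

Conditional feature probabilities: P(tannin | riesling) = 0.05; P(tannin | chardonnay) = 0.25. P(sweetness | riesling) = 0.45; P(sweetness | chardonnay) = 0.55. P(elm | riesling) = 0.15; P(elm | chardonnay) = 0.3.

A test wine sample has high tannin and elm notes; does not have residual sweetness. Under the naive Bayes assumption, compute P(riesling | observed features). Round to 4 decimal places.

0.0909

riesling: 0.45 × 0.05 × (1−0.45) × 0.15 = 0.00185625
chardonnay: 0.55 × 0.25 × (1−0.55) × 0.3 = 0.0185625
P(riesling | x) = 0.00185625 / 0.02041875 ≈ 0.0909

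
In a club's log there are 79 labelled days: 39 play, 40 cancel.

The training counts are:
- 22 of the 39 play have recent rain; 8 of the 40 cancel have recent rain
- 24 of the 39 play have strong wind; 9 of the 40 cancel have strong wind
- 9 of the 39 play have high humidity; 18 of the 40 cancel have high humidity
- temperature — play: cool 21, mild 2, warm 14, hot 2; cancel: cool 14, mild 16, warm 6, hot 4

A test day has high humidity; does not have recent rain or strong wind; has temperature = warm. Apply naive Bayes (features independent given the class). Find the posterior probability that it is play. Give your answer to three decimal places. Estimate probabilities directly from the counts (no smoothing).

0.244

play: (39/79) × (17/39) × (15/39) × (9/39) × (14/39) ≈ 0.0068563
cancel: (40/79) × (32/40) × (31/40) × (18/40) × (6/40) ≈ 0.0211899
P(play | x) = 0.0068563 / 0.0280462 ≈ 0.244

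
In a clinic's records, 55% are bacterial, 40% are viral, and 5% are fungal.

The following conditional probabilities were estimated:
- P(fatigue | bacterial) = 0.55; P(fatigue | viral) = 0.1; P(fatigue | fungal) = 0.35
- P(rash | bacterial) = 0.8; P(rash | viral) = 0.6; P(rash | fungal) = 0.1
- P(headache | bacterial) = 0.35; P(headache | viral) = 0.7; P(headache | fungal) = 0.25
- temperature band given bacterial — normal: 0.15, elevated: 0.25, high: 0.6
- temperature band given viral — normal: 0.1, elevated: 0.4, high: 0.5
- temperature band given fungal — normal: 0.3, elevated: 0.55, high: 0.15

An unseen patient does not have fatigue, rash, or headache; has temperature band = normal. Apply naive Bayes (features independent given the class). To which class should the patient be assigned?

fungal

bacterial: 0.55 × (1−0.55) × (1−0.8) × (1−0.35) × 0.15 = 0.00482625
viral: 0.4 × (1−0.1) × (1−0.6) × (1−0.7) × 0.1 = 0.00432
fungal: 0.05 × (1−0.35) × (1−0.1) × (1−0.25) × 0.3 = 0.00658125
Highest score → fungal.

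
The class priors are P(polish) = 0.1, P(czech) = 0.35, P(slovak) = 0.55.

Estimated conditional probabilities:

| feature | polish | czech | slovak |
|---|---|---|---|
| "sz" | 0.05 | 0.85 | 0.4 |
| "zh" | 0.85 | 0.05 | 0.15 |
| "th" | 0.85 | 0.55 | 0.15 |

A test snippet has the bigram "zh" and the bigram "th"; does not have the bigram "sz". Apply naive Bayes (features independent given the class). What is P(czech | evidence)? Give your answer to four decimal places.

0.0186

polish: 0.1 × (1−0.05) × 0.85 × 0.85 = 0.0686375
czech: 0.35 × (1−0.85) × 0.05 × 0.55 = 0.00144375
slovak: 0.55 × (1−0.4) × 0.15 × 0.15 = 0.007425
P(czech | x) = 0.00144375 / 0.07750625 ≈ 0.0186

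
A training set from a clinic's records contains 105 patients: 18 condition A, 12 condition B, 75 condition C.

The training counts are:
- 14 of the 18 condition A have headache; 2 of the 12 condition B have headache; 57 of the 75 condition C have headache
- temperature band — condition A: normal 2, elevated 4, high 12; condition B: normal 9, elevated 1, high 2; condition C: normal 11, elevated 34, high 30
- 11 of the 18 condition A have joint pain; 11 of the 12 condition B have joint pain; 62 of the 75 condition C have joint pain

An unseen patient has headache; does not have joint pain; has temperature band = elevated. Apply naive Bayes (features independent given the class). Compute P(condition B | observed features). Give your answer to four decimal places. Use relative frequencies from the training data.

condition A: (18/105) × (14/18) × (4/18) × (7/18) ≈ 0.0115226
condition B: (12/105) × (2/12) × (1/12) × (1/12) ≈ 0.000132275
condition C: (75/105) × (57/75) × (34/75) × (13/75) ≈ 0.0426565
P(condition B | x) = 0.000132275 / 0.054311375 ≈ 0.0024

0.0024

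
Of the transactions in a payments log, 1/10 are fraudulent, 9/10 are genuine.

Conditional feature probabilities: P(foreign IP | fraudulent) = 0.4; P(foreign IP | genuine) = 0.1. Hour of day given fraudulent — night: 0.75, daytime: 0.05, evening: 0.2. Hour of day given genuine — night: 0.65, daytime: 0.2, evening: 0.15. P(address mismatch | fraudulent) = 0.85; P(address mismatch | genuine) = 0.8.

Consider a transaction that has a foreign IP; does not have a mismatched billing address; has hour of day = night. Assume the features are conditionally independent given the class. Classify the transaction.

genuine

fraudulent: 0.1 × 0.4 × 0.75 × (1−0.85) = 0.0045
genuine: 0.9 × 0.1 × 0.65 × (1−0.8) = 0.0117
Highest score → genuine.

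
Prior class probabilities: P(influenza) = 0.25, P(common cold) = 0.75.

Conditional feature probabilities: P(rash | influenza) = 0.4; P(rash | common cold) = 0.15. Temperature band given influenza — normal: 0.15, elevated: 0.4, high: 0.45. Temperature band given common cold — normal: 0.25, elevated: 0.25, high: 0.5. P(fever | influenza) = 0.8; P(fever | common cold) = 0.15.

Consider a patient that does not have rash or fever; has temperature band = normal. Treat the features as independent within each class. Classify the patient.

influenza: 0.25 × (1−0.4) × 0.15 × (1−0.8) = 0.0045
common cold: 0.75 × (1−0.15) × 0.25 × (1−0.15) = 0.13546875
Highest score → common cold.

common cold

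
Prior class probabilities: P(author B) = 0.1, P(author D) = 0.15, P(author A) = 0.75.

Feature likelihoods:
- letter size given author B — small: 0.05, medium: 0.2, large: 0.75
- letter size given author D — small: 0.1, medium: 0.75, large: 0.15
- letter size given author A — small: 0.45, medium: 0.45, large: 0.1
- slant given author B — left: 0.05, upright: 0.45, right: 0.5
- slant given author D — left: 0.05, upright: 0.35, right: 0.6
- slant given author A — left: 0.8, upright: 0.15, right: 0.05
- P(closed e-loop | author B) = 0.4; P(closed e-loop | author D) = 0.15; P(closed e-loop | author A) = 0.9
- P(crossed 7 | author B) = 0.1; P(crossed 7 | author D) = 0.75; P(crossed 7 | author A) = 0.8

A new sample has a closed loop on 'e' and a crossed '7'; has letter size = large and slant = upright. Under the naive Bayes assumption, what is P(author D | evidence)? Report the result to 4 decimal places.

author B: 0.1 × 0.75 × 0.45 × 0.4 × 0.1 = 0.00135
author D: 0.15 × 0.15 × 0.35 × 0.15 × 0.75 = 0.0008859375
author A: 0.75 × 0.1 × 0.15 × 0.9 × 0.8 = 0.0081
P(author D | x) = 0.0008859375 / 0.0103359375 ≈ 0.0857

0.0857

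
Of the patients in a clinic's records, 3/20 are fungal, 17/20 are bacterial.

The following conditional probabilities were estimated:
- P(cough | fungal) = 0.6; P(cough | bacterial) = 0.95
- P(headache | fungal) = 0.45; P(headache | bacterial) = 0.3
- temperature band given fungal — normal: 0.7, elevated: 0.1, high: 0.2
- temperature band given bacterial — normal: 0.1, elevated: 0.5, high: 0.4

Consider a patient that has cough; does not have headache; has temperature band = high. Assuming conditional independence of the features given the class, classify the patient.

fungal: 0.15 × 0.6 × (1−0.45) × 0.2 = 0.0099
bacterial: 0.85 × 0.95 × (1−0.3) × 0.4 = 0.2261
Highest score → bacterial.

bacterial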